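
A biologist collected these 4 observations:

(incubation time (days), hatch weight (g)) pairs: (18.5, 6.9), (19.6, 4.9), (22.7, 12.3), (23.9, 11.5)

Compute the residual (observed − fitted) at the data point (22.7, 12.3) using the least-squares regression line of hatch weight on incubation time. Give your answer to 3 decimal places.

n = 4, Σx = 84.7, Σy = 35.6, Σxy = 777.75, Σx² = 1812.91
Sxx = Σx² − (Σx)²/n = 1812.91 − 1793.5225 = 19.3875
Sxy = Σxy − (Σx)(Σy)/n = 777.75 − 753.83 = 23.92
b = Sxy/Sxx = 23.92/19.3875 = 1.233785
a = ȳ − b·x̄ = 8.9 − 1.233785·21.175 = -17.225390
ŷ(22.7) = -17.225390 + 1.233785·22.7 = 10.781522
residual = y − ŷ = 12.3 − 10.781522 = 1.518478

1.518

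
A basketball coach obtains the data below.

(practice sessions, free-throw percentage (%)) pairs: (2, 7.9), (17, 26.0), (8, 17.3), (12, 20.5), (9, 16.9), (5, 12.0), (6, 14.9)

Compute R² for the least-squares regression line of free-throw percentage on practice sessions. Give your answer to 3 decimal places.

0.975

n = 7, Σx = 59, Σy = 115.5, Σxy = 1143.7, Σx² = 643, Σy² = 2109.57
Sxx = Σx² − (Σx)²/n = 643 − 497.285714 = 145.714286
Sxy = Σxy − (Σx)(Σy)/n = 1143.7 − 973.5 = 170.2
Syy = Σy² − (Σy)²/n = 2109.57 − 1905.75 = 203.82
R² = Sxy²/(Sxx·Syy) = (170.2)²/(145.714286·203.82) = 0.975372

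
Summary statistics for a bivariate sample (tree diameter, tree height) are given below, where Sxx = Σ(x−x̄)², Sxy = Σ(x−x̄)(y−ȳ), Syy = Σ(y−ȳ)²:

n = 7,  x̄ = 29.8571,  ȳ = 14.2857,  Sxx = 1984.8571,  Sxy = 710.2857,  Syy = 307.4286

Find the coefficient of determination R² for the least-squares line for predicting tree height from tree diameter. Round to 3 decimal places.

R² = Sxy²/(Sxx·Syy) = (710.2857)²/(1984.8571·307.4286) = 0.826785

0.827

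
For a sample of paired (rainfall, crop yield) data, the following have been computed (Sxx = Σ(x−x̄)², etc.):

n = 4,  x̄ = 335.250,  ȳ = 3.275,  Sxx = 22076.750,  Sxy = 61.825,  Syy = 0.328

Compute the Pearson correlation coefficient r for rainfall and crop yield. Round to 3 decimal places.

r = Sxy/√(Sxx·Syy) = 61.825/√(7241.174) = 61.825/85.095088 = 0.726540

0.727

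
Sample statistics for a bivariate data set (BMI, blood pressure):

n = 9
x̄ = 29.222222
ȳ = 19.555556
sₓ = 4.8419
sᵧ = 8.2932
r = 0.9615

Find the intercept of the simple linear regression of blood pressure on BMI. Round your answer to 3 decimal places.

-28.569

b = r · sᵧ/sₓ = 0.9615 · 8.2932/4.8419 = 1.646856
a = ȳ − b·x̄ = 19.555556 − 1.646856·29.222222 = -28.569234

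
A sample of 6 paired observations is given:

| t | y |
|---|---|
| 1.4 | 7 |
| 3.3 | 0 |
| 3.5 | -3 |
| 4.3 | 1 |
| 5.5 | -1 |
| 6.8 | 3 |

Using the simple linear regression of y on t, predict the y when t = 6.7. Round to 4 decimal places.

n = 6, Σx = 24.8, Σy = 7, Σxy = 18.5, Σx² = 120.08
Sxx = Σx² − (Σx)²/n = 120.08 − 102.506667 = 17.573333
Sxy = Σxy − (Σx)(Σy)/n = 18.5 − 28.933333 = -10.433333
b = Sxy/Sxx = -10.433333/17.573333 = -0.593703
a = ȳ − b·x̄ = 1.166667 − (-0.593703)·4.133333 = 3.620637
ŷ(6.7) = a + b·6.7 = 3.620637 + (-0.593703)·6.7 = -0.357170

-0.3572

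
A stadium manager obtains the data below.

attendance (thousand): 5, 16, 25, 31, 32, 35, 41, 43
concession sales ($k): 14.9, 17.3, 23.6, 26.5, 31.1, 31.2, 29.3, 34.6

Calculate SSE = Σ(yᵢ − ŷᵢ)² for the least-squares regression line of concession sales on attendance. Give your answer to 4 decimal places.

32.4739

n = 8, Σx = 228, Σy = 208.5, Σxy = 6539.1, Σx² = 7646, Σy² = 5776.81
Sxx = Σx² − (Σx)²/n = 7646 − 6498 = 1148
Sxy = Σxy − (Σx)(Σy)/n = 6539.1 − 5942.25 = 596.85
Syy = Σy² − (Σy)²/n = 5776.81 − 5434.03125 = 342.77875
b = Sxy/Sxx = 596.85/1148 = 0.519904
SSE = Syy − b·Sxy = 342.77875 − 0.519904·596.85 = 32.473939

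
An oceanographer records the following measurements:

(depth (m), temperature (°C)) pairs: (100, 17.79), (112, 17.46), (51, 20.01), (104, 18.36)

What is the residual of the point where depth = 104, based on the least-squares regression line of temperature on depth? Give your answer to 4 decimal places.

n = 4, Σx = 367, Σy = 73.62, Σxy = 6664.47, Σx² = 35961
Sxx = Σx² − (Σx)²/n = 35961 − 33672.25 = 2288.75
Sxy = Σxy − (Σx)(Σy)/n = 6664.47 − 6754.635 = -90.165
b = Sxy/Sxx = -90.165/2288.75 = -0.039395
a = ȳ − b·x̄ = 18.405 − (-0.039395)·91.75 = 22.019479
ŷ(104) = 22.019479 + (-0.039395)·104 = 17.922413
residual = y − ŷ = 18.36 − 17.922413 = 0.437587

0.4376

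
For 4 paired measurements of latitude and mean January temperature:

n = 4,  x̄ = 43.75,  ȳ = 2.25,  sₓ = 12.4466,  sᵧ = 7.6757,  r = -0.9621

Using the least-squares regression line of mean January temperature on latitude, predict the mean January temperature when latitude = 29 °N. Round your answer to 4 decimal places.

11.0014

b = r · sᵧ/sₓ = -0.9621 · 7.6757/12.4466 = -0.593318
a = ȳ − b·x̄ = 2.25 − (-0.593318)·43.75 = 28.207660
ŷ(29) = a + b·29 = 28.207660 + (-0.593318)·29 = 11.001439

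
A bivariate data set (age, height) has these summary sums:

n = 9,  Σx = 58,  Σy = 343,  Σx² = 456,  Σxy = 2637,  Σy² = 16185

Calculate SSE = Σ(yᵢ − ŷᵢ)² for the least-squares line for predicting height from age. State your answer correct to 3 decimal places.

899.988

Sxx = Σx² − (Σx)²/n = 456 − 373.777778 = 82.222222
Sxy = Σxy − (Σx)(Σy)/n = 2637 − 2210.444444 = 426.555556
Syy = Σy² − (Σy)²/n = 16185 − 13072.111111 = 3112.888889
b = Sxy/Sxx = 426.555556/82.222222 = 5.187838
SSE = Syy − b·Sxy = 3112.888889 − 5.187838·426.555556 = 899.987838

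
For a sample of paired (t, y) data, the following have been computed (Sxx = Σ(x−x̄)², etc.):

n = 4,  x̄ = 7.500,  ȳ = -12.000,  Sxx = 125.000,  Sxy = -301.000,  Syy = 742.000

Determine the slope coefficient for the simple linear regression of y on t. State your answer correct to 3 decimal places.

-2.408

b = Sxy/Sxx = -301/125 = -2.408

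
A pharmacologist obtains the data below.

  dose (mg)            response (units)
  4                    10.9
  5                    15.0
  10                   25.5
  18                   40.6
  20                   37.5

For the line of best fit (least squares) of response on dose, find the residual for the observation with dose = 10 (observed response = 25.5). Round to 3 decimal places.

n = 5, Σx = 57, Σy = 129.5, Σxy = 1854.4, Σx² = 865
Sxx = Σx² − (Σx)²/n = 865 − 649.8 = 215.2
Sxy = Σxy − (Σx)(Σy)/n = 1854.4 − 1476.3 = 378.1
b = Sxy/Sxx = 378.1/215.2 = 1.756970
a = ȳ − b·x̄ = 25.9 − 1.756970·11.4 = 5.870539
ŷ(10) = 5.870539 + 1.756970·10 = 23.440242
residual = y − ŷ = 25.5 − 23.440242 = 2.059758

2.060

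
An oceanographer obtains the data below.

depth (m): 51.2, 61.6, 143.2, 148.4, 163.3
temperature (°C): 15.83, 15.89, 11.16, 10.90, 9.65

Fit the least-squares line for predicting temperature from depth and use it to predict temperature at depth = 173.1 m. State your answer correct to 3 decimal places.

n = 5, Σx = 567.7, Σy = 63.43, Σxy = 6580.837, Σx² = 75611.69
Sxx = Σx² − (Σx)²/n = 75611.69 − 64456.658 = 11155.032
Sxy = Σxy − (Σx)(Σy)/n = 6580.837 − 7201.8422 = -621.0052
b = Sxy/Sxx = -621.0052/11155.032 = -0.055670
a = ȳ − b·x̄ = 12.686 − (-0.055670)·113.54 = 19.006818
ŷ(173.1) = a + b·173.1 = 19.006818 + (-0.055670)·173.1 = 9.370270

9.370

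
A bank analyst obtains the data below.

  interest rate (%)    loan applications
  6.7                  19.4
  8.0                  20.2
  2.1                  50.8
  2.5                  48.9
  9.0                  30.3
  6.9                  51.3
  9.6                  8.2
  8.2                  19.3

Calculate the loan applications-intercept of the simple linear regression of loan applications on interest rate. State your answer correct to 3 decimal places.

61.747

n = 8, Σx = 53, Σy = 248.4, Σxy = 1384.16, Σx² = 407.56
Sxx = Σx² − (Σx)²/n = 407.56 − 351.125 = 56.435
Sxy = Σxy − (Σx)(Σy)/n = 1384.16 − 1645.65 = -261.49
b = Sxy/Sxx = -261.49/56.435 = -4.633472
a = ȳ − b·x̄ = 31.05 − (-4.633472)·6.625 = 61.746753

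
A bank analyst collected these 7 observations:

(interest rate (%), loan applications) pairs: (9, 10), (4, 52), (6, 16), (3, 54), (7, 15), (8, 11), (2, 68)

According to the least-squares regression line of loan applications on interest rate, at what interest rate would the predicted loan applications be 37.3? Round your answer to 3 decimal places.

n = 7, Σx = 39, Σy = 226, Σxy = 885, Σx² = 259
Sxx = Σx² − (Σx)²/n = 259 − 217.285714 = 41.714286
Sxy = Σxy − (Σx)(Σy)/n = 885 − 1259.142857 = -374.142857
b = Sxy/Sxx = -374.142857/41.714286 = -8.969178
a = ȳ − b·x̄ = 32.285714 − (-8.969178)·5.571429 = 82.256849
Set a + b·x = 37.3: x = (37.3 − 82.256849) / (-8.969178) = 5.012371

5.012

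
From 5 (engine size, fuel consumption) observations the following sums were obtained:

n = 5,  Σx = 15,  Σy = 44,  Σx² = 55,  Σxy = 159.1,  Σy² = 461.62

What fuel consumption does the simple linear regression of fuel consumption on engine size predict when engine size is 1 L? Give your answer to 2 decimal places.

Sxx = Σx² − (Σx)²/n = 55 − 45 = 10
Sxy = Σxy − (Σx)(Σy)/n = 159.1 − 132 = 27.1
b = Sxy/Sxx = 27.1/10 = 2.71
a = ȳ − b·x̄ = 8.8 − 2.71·3 = 0.67
ŷ(1) = a + b·1 = 0.67 + 2.71·1 = 3.38

3.38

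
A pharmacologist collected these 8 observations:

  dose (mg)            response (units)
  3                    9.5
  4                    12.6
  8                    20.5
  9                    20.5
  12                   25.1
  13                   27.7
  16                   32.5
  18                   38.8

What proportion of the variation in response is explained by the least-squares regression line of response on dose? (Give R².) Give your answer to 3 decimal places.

n = 8, Σx = 83, Σy = 187.2, Σxy = 2307.1, Σx² = 1063, Σy² = 5048.5
Sxx = Σx² − (Σx)²/n = 1063 − 861.125 = 201.875
Sxy = Σxy − (Σx)(Σy)/n = 2307.1 − 1942.2 = 364.9
Syy = Σy² − (Σy)²/n = 5048.5 − 4380.48 = 668.02
R² = Sxy²/(Sxx·Syy) = (364.9)²/(201.875·668.02) = 0.987360

0.987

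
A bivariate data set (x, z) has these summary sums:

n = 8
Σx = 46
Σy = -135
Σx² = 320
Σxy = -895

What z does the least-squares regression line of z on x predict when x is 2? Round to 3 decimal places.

Sxx = Σx² − (Σx)²/n = 320 − 264.5 = 55.5
Sxy = Σxy − (Σx)(Σy)/n = -895 − (-776.25) = -118.75
b = Sxy/Sxx = -118.75/55.5 = -2.139640
a = ȳ − b·x̄ = -16.875 − (-2.139640)·5.75 = -4.572072
ŷ(2) = a + b·2 = -4.572072 + (-2.139640)·2 = -8.851351

-8.851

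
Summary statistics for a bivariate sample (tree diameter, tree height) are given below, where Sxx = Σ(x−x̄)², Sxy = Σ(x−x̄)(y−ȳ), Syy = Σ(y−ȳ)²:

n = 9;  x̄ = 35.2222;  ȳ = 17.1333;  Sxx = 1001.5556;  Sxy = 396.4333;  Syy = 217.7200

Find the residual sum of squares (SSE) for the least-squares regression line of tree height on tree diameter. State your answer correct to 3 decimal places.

b = Sxy/Sxx = 396.4333/1001.5556 = 0.395818
SSE = Syy − b·Sxy = 217.72 − 0.395818·396.4333 = 60.804736

60.805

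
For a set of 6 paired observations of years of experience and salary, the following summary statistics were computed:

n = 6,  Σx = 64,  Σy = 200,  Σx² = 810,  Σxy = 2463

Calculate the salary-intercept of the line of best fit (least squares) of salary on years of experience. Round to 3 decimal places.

5.717

Sxx = Σx² − (Σx)²/n = 810 − 682.666667 = 127.333333
Sxy = Σxy − (Σx)(Σy)/n = 2463 − 2133.333333 = 329.666667
b = Sxy/Sxx = 329.666667/127.333333 = 2.589005
a = ȳ − b·x̄ = 33.333333 − 2.589005·10.666667 = 5.717277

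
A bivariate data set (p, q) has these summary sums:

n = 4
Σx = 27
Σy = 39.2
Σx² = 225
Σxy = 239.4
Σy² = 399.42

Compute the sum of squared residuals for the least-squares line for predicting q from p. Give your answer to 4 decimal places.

0.4053

Sxx = Σx² − (Σx)²/n = 225 − 182.25 = 42.75
Sxy = Σxy − (Σx)(Σy)/n = 239.4 − 264.6 = -25.2
Syy = Σy² − (Σy)²/n = 399.42 − 384.16 = 15.26
b = Sxy/Sxx = -25.2/42.75 = -0.589474
SSE = Syy − b·Sxy = 15.26 − (-0.589474)·(-25.2) = 0.405263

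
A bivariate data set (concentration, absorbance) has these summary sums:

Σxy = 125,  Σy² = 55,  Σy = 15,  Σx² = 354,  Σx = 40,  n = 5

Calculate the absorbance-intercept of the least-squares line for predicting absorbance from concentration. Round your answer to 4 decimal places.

1.8235

Sxx = Σx² − (Σx)²/n = 354 − 320 = 34
Sxy = Σxy − (Σx)(Σy)/n = 125 − 120 = 5
b = Sxy/Sxx = 5/34 = 0.147059
a = ȳ − b·x̄ = 3 − 0.147059·8 = 1.823529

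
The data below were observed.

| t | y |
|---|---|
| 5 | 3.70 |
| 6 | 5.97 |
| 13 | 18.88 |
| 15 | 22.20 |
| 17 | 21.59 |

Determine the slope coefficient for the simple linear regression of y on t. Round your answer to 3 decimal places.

n = 5, Σx = 56, Σy = 72.34, Σxy = 999.79, Σx² = 744
Sxx = Σx² − (Σx)²/n = 744 − 627.2 = 116.8
Sxy = Σxy − (Σx)(Σy)/n = 999.79 − 810.208 = 189.582
b = Sxy/Sxx = 189.582/116.8 = 1.623134

1.623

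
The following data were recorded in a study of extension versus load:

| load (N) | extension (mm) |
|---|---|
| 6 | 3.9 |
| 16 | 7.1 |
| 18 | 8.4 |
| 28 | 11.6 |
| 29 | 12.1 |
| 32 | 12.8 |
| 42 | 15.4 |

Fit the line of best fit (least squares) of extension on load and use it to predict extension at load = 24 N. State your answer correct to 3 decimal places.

n = 7, Σx = 171, Σy = 71.3, Σxy = 2020.3, Σx² = 5029
Sxx = Σx² − (Σx)²/n = 5029 − 4177.285714 = 851.714286
Sxy = Σxy − (Σx)(Σy)/n = 2020.3 − 1741.757143 = 278.542857
b = Sxy/Sxx = 278.542857/851.714286 = 0.327038
a = ȳ − b·x̄ = 10.185714 − 0.327038·24.428571 = 2.196645
ŷ(24) = a + b·24 = 2.196645 + 0.327038·24 = 10.045555

10.046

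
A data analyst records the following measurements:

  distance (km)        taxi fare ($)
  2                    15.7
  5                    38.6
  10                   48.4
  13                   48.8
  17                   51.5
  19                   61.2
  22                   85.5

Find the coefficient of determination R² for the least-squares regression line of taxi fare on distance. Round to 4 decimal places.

n = 7, Σx = 88, Σy = 349.7, Σxy = 5262.1, Σx² = 1432, Σy² = 20168.39
Sxx = Σx² − (Σx)²/n = 1432 − 1106.285714 = 325.714286
Sxy = Σxy − (Σx)(Σy)/n = 5262.1 − 4396.228571 = 865.871429
Syy = Σy² − (Σy)²/n = 20168.39 − 17470.012857 = 2698.377143
R² = Sxy²/(Sxx·Syy) = (865.871429)²/(325.714286·2698.377143) = 0.853036

0.8530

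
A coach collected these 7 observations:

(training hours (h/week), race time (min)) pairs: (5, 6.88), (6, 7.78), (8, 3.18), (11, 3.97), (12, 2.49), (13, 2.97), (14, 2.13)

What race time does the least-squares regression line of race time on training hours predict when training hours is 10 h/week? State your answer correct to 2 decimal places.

n = 7, Σx = 69, Σy = 29.4, Σxy = 248.5, Σx² = 755
Sxx = Σx² − (Σx)²/n = 755 − 680.142857 = 74.857143
Sxy = Σxy − (Σx)(Σy)/n = 248.5 − 289.8 = -41.3
b = Sxy/Sxx = -41.3/74.857143 = -0.551718
a = ȳ − b·x̄ = 4.2 − (-0.551718)·9.857143 = 9.638359
ŷ(10) = a + b·10 = 9.638359 + (-0.551718)·10 = 4.121183

4.12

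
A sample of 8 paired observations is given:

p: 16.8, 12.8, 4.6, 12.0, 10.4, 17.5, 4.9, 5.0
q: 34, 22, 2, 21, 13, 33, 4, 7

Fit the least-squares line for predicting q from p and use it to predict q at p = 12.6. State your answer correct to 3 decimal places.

21.941

n = 8, Σx = 84, Σy = 136, Σxy = 1881.3, Σx² = 1074.66
Sxx = Σx² − (Σx)²/n = 1074.66 − 882 = 192.66
Sxy = Σxy − (Σx)(Σy)/n = 1881.3 − 1428 = 453.3
b = Sxy/Sxx = 453.3/192.66 = 2.352850
a = ȳ − b·x̄ = 17 − 2.352850·10.5 = -7.704921
ŷ(12.6) = a + b·12.6 = -7.704921 + 2.352850·12.6 = 21.940984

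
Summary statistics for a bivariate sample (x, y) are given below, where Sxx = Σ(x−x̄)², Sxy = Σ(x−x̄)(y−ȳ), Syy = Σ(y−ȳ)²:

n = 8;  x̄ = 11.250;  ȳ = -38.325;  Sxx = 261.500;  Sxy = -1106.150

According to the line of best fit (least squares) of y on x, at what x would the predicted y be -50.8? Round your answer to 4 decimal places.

14.1992

b = Sxy/Sxx = -1106.15/261.5 = -4.230019
a = ȳ − b·x̄ = -38.325 − (-4.230019)·11.25 = 9.262715
Set a + b·x = -50.8: x = (-50.8 − 9.262715) / (-4.230019) = 14.199159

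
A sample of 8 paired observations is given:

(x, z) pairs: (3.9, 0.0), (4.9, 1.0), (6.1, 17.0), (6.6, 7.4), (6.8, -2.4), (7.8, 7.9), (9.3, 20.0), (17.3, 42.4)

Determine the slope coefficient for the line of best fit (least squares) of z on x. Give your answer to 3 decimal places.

n = 8, Σx = 62.7, Σy = 93.3, Σxy = 1122.26, Σx² = 612.85
Sxx = Σx² − (Σx)²/n = 612.85 − 491.41125 = 121.43875
Sxy = Σxy − (Σx)(Σy)/n = 1122.26 − 731.23875 = 391.02125
b = Sxy/Sxx = 391.02125/121.43875 = 3.219905

3.220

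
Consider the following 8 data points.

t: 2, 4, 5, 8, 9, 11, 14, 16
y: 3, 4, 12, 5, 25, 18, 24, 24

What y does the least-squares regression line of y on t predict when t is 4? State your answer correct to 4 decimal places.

n = 8, Σx = 69, Σy = 115, Σxy = 1265, Σx² = 763
Sxx = Σx² − (Σx)²/n = 763 − 595.125 = 167.875
Sxy = Σxy − (Σx)(Σy)/n = 1265 − 991.875 = 273.125
b = Sxy/Sxx = 273.125/167.875 = 1.626955
a = ȳ − b·x̄ = 14.375 − 1.626955·8.625 = 0.342517
ŷ(4) = a + b·4 = 0.342517 + 1.626955·4 = 6.850335

6.8503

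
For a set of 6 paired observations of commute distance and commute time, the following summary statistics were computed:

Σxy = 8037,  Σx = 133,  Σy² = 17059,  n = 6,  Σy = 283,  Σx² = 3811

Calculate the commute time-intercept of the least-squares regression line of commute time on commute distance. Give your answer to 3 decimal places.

Sxx = Σx² − (Σx)²/n = 3811 − 2948.166667 = 862.833333
Sxy = Σxy − (Σx)(Σy)/n = 8037 − 6273.166667 = 1763.833333
b = Sxy/Sxx = 1763.833333/862.833333 = 2.044234
a = ȳ − b·x̄ = 47.166667 − 2.044234·22.166667 = 1.852811

1.853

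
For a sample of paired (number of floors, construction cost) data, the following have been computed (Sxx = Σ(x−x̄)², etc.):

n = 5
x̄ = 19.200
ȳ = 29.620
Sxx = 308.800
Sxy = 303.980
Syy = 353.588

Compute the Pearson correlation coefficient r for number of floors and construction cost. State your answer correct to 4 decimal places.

0.9199

r = Sxy/√(Sxx·Syy) = 303.98/√(109187.9744) = 303.98/330.436037 = 0.919936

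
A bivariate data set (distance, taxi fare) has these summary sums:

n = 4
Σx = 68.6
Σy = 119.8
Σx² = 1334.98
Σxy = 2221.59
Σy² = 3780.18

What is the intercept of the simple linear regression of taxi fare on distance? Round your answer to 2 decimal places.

11.88

Sxx = Σx² − (Σx)²/n = 1334.98 − 1176.49 = 158.49
Sxy = Σxy − (Σx)(Σy)/n = 2221.59 − 2054.57 = 167.02
b = Sxy/Sxx = 167.02/158.49 = 1.053820
a = ȳ − b·x̄ = 29.95 − 1.053820·17.15 = 11.876980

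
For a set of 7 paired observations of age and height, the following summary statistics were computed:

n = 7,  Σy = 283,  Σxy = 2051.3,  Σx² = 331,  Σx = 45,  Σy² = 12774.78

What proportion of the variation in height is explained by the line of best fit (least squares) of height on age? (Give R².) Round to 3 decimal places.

Sxx = Σx² − (Σx)²/n = 331 − 289.285714 = 41.714286
Sxy = Σxy − (Σx)(Σy)/n = 2051.3 − 1819.285714 = 232.014286
Syy = Σy² − (Σy)²/n = 12774.78 − 11441.285714 = 1333.494286
R² = Sxy²/(Sxx·Syy) = (232.014286)²/(41.714286·1333.494286) = 0.967728

0.968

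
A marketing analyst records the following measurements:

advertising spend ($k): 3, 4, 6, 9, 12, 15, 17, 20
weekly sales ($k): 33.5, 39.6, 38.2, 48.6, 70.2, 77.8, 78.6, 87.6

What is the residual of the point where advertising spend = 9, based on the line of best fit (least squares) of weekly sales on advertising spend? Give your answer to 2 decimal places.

-4.78

n = 8, Σx = 86, Σy = 474.1, Σxy = 6023.1, Σx² = 1200
Sxx = Σx² − (Σx)²/n = 1200 − 924.5 = 275.5
Sxy = Σxy − (Σx)(Σy)/n = 6023.1 − 5096.575 = 926.525
b = Sxy/Sxx = 926.525/275.5 = 3.363067
a = ȳ − b·x̄ = 59.2625 − 3.363067·10.75 = 23.109528
ŷ(9) = 23.109528 + 3.363067·9 = 53.377132
residual = y − ŷ = 48.6 − 53.377132 = -4.777132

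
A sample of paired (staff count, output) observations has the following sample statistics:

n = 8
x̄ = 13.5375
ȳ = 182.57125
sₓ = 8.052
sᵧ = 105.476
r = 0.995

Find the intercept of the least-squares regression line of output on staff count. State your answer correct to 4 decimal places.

6.1254

b = r · sᵧ/sₓ = 0.995 · 105.476/8.052 = 13.033857
a = ȳ − b·x̄ = 182.57125 − 13.033857·13.5375 = 6.125405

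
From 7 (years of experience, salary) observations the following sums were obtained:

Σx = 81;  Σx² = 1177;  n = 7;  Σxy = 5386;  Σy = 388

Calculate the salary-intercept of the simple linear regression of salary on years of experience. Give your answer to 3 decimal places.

Sxx = Σx² − (Σx)²/n = 1177 − 937.285714 = 239.714286
Sxy = Σxy − (Σx)(Σy)/n = 5386 − 4489.714286 = 896.285714
b = Sxy/Sxx = 896.285714/239.714286 = 3.738975
a = ȳ − b·x̄ = 55.428571 − 3.738975·11.571429 = 12.163290

12.163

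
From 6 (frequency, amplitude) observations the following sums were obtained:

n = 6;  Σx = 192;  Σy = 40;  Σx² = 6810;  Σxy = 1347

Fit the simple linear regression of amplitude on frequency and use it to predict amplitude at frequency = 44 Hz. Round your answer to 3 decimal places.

Sxx = Σx² − (Σx)²/n = 6810 − 6144 = 666
Sxy = Σxy − (Σx)(Σy)/n = 1347 − 1280 = 67
b = Sxy/Sxx = 67/666 = 0.100601
a = ȳ − b·x̄ = 6.666667 − 0.100601·32 = 3.447447
ŷ(44) = a + b·44 = 3.447447 + 0.100601·44 = 7.873874

7.874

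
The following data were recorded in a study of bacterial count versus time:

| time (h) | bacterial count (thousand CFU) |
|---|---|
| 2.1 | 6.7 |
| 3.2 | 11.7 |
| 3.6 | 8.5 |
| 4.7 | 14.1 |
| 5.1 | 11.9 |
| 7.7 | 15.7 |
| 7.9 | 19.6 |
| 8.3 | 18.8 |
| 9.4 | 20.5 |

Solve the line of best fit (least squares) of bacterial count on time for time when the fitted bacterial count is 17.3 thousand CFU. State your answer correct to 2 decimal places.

n = 9, Σx = 52, Σy = 127.5, Σxy = 833.54, Σx² = 354.66
Sxx = Σx² − (Σx)²/n = 354.66 − 300.444444 = 54.215556
Sxy = Σxy − (Σx)(Σy)/n = 833.54 − 736.666667 = 96.873333
b = Sxy/Sxx = 96.873333/54.215556 = 1.786818
a = ȳ − b·x̄ = 14.166667 − 1.786818·5.777778 = 3.842829
Set a + b·x = 17.3: x = (17.3 − 3.842829) / 1.786818 = 7.531361

7.53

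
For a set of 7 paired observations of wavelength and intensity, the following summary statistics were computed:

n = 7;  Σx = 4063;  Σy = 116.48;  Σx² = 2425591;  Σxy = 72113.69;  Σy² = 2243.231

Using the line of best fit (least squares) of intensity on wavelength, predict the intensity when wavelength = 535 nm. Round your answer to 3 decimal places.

Sxx = Σx² − (Σx)²/n = 2425591 − 2358281.285714 = 67309.714286
Sxy = Σxy − (Σx)(Σy)/n = 72113.69 − 67608.32 = 4505.37
b = Sxy/Sxx = 4505.37/67309.714286 = 0.066935
a = ȳ − b·x̄ = 16.64 − 0.066935·580.428571 = -22.210937
ŷ(535) = a + b·535 = -22.210937 + 0.066935·535 = 13.599242

13.599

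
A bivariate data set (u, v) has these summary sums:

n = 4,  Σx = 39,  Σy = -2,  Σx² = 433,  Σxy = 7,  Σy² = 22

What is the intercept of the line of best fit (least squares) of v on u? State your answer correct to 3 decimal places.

Sxx = Σx² − (Σx)²/n = 433 − 380.25 = 52.75
Sxy = Σxy − (Σx)(Σy)/n = 7 − (-19.5) = 26.5
b = Sxy/Sxx = 26.5/52.75 = 0.502370
a = ȳ − b·x̄ = -0.5 − 0.502370·9.75 = -5.398104

-5.398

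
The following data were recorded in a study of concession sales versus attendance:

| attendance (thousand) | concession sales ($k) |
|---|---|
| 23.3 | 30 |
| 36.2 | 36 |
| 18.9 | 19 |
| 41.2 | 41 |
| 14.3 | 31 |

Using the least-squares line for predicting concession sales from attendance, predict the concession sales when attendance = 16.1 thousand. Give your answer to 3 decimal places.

25.532

n = 5, Σx = 133.9, Σy = 157, Σxy = 4493.8, Σx² = 4112.47
Sxx = Σx² − (Σx)²/n = 4112.47 − 3585.842 = 526.628
Sxy = Σxy − (Σx)(Σy)/n = 4493.8 − 4204.46 = 289.34
b = Sxy/Sxx = 289.34/526.628 = 0.549420
a = ȳ − b·x̄ = 31.4 − 0.549420·26.78 = 16.686530
ŷ(16.1) = a + b·16.1 = 16.686530 + 0.549420·16.1 = 25.532194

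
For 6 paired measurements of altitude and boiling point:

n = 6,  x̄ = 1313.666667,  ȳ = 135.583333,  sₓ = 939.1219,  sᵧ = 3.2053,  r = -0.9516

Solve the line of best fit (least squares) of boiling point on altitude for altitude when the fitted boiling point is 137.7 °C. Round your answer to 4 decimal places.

661.9612

b = r · sᵧ/sₓ = -0.9516 · 3.2053/939.1219 = -0.003248
a = ȳ − b·x̄ = 135.583333 − (-0.003248)·1313.666667 = 139.849976
Set a + b·x = 137.7: x = (137.7 − 139.849976) / (-0.003248) = 661.961161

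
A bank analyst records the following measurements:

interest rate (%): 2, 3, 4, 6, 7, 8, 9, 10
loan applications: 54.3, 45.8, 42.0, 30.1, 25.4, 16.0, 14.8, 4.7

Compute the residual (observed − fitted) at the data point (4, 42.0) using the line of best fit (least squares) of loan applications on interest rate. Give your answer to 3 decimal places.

0.333

n = 8, Σx = 49, Σy = 233.1, Σxy = 1080.6, Σx² = 359
Sxx = Σx² − (Σx)²/n = 359 − 300.125 = 58.875
Sxy = Σxy − (Σx)(Σy)/n = 1080.6 − 1427.7375 = -347.1375
b = Sxy/Sxx = -347.1375/58.875 = -5.896178
a = ȳ − b·x̄ = 29.1375 − (-5.896178)·6.125 = 65.251592
ŷ(4) = 65.251592 + (-5.896178)·4 = 41.666879
residual = y − ŷ = 42.0 − 41.666879 = 0.333121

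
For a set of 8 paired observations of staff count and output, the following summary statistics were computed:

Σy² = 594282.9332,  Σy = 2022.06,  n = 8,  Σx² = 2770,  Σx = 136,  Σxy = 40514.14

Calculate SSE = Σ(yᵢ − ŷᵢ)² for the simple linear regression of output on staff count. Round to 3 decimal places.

Sxx = Σx² − (Σx)²/n = 2770 − 2312 = 458
Sxy = Σxy − (Σx)(Σy)/n = 40514.14 − 34375.02 = 6139.12
Syy = Σy² − (Σy)²/n = 594282.9332 − 511090.83045 = 83192.10275
b = Sxy/Sxx = 6139.12/458 = 13.404192
SSE = Syy − b·Sxy = 83192.10275 − 13.404192·6139.12 = 902.158701

902.159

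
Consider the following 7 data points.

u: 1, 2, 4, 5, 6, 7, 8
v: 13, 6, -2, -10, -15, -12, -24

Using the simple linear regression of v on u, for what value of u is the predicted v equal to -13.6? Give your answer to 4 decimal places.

n = 7, Σx = 33, Σy = -44, Σxy = -399, Σx² = 195
Sxx = Σx² − (Σx)²/n = 195 − 155.571429 = 39.428571
Sxy = Σxy − (Σx)(Σy)/n = -399 − (-207.428571) = -191.571429
b = Sxy/Sxx = -191.571429/39.428571 = -4.858696
a = ȳ − b·x̄ = -6.285714 − (-4.858696)·4.714286 = 16.619565
Set a + b·x = -13.6: x = (-13.6 − 16.619565) / (-4.858696) = 6.219687

6.2197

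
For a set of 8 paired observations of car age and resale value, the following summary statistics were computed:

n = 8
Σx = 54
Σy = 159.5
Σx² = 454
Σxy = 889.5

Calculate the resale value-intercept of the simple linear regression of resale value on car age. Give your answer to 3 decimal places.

Sxx = Σx² − (Σx)²/n = 454 − 364.5 = 89.5
Sxy = Σxy − (Σx)(Σy)/n = 889.5 − 1076.625 = -187.125
b = Sxy/Sxx = -187.125/89.5 = -2.090782
a = ȳ − b·x̄ = 19.9375 − (-2.090782)·6.75 = 34.050279

34.050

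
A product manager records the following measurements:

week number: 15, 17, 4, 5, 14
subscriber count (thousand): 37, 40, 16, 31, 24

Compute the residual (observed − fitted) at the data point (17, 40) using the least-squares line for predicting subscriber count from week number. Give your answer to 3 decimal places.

3.742

n = 5, Σx = 55, Σy = 148, Σxy = 1790, Σx² = 751
Sxx = Σx² − (Σx)²/n = 751 − 605 = 146
Sxy = Σxy − (Σx)(Σy)/n = 1790 − 1628 = 162
b = Sxy/Sxx = 162/146 = 1.109589
a = ȳ − b·x̄ = 29.6 − 1.109589·11 = 17.394521
ŷ(17) = 17.394521 + 1.109589·17 = 36.257534
residual = y − ŷ = 40 − 36.257534 = 3.742466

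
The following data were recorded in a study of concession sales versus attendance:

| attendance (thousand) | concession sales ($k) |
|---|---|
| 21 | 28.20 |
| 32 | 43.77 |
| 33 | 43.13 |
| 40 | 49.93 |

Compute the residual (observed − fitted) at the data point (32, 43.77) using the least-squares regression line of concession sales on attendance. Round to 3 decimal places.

1.932

n = 4, Σx = 126, Σy = 165.03, Σxy = 5413.33, Σx² = 4154
Sxx = Σx² − (Σx)²/n = 4154 − 3969 = 185
Sxy = Σxy − (Σx)(Σy)/n = 5413.33 − 5198.445 = 214.885
b = Sxy/Sxx = 214.885/185 = 1.161541
a = ȳ − b·x̄ = 41.2575 − 1.161541·31.5 = 4.668973
ŷ(32) = 4.668973 + 1.161541·32 = 41.838270
residual = y − ŷ = 43.77 − 41.838270 = 1.931730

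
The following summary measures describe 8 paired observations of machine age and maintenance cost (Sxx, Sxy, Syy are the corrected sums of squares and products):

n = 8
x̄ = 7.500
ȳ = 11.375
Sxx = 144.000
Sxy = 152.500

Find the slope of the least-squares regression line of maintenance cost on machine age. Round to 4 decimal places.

1.0590

b = Sxy/Sxx = 152.5/144 = 1.059028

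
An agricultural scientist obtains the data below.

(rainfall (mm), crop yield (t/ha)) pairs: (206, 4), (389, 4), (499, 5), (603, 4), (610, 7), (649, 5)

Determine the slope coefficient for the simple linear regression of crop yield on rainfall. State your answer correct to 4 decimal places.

0.0036

n = 6, Σx = 2956, Σy = 29, Σxy = 14802, Σx² = 1599668
Sxx = Σx² − (Σx)²/n = 1599668 − 1456322.666667 = 143345.333333
Sxy = Σxy − (Σx)(Σy)/n = 14802 − 14287.333333 = 514.666667
b = Sxy/Sxx = 514.666667/143345.333333 = 0.003590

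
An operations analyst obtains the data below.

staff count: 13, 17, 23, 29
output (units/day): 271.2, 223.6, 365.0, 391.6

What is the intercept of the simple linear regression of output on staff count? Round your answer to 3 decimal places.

n = 4, Σx = 82, Σy = 1251.4, Σxy = 27078.2, Σx² = 1828
Sxx = Σx² − (Σx)²/n = 1828 − 1681 = 147
Sxy = Σxy − (Σx)(Σy)/n = 27078.2 − 25653.7 = 1424.5
b = Sxy/Sxx = 1424.5/147 = 9.690476
a = ȳ − b·x̄ = 312.85 − 9.690476·20.5 = 114.195238

114.195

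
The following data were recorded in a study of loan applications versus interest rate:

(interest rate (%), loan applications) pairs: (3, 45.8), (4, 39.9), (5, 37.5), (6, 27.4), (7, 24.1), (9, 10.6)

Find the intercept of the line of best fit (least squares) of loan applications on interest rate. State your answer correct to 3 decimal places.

64.163

n = 6, Σx = 34, Σy = 185.3, Σxy = 913, Σx² = 216
Sxx = Σx² − (Σx)²/n = 216 − 192.666667 = 23.333333
Sxy = Σxy − (Σx)(Σy)/n = 913 − 1050.033333 = -137.033333
b = Sxy/Sxx = -137.033333/23.333333 = -5.872857
a = ȳ − b·x̄ = 30.883333 − (-5.872857)·5.666667 = 64.162857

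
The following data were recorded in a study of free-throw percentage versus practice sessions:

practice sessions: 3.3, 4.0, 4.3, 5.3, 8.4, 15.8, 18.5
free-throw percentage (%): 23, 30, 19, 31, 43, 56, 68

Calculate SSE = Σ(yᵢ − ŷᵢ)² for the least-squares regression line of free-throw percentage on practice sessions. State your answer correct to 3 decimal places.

n = 7, Σx = 59.6, Σy = 270, Σxy = 2945.9, Σx² = 735.92, Σy² = 12360
Sxx = Σx² − (Σx)²/n = 735.92 − 507.451429 = 228.468571
Sxy = Σxy − (Σx)(Σy)/n = 2945.9 − 2298.857143 = 647.042857
Syy = Σy² − (Σy)²/n = 12360 − 10414.285714 = 1945.714286
b = Sxy/Sxx = 647.042857/228.468571 = 2.832087
SSE = Syy − b·Sxy = 1945.714286 − 2.832087·647.042857 = 113.232661

113.233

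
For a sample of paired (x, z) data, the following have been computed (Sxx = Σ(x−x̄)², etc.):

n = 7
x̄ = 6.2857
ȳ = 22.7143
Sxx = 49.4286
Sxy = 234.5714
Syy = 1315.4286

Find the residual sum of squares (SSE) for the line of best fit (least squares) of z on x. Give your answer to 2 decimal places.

202.23

b = Sxy/Sxx = 234.5714/49.4286 = 4.745661
SSE = Syy − b·Sxy = 1315.4286 − 4.745661·234.5714 = 202.232157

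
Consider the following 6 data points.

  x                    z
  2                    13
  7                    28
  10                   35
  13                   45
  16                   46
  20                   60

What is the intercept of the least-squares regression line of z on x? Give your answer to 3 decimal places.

9.391

n = 6, Σx = 68, Σy = 227, Σxy = 3093, Σx² = 978
Sxx = Σx² − (Σx)²/n = 978 − 770.666667 = 207.333333
Sxy = Σxy − (Σx)(Σy)/n = 3093 − 2572.666667 = 520.333333
b = Sxy/Sxx = 520.333333/207.333333 = 2.509646
a = ȳ − b·x̄ = 37.833333 − 2.509646·11.333333 = 9.390675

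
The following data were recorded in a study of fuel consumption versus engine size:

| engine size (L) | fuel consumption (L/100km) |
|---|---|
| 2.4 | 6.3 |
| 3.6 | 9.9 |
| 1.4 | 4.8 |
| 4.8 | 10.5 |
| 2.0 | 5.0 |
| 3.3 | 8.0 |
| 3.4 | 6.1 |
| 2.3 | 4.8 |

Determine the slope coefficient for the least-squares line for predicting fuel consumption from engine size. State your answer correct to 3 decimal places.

1.883

n = 8, Σx = 23.2, Σy = 55.4, Σxy = 176.06, Σx² = 75.46
Sxx = Σx² − (Σx)²/n = 75.46 − 67.28 = 8.18
Sxy = Σxy − (Σx)(Σy)/n = 176.06 − 160.66 = 15.4
b = Sxy/Sxx = 15.4/8.18 = 1.882641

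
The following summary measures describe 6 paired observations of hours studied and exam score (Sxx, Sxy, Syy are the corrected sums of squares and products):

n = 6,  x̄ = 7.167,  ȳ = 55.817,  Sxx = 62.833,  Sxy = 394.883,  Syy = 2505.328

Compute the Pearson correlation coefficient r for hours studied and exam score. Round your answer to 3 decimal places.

r = Sxy/√(Sxx·Syy) = 394.883/√(157417.274224) = 394.883/396.758458 = 0.995273

0.995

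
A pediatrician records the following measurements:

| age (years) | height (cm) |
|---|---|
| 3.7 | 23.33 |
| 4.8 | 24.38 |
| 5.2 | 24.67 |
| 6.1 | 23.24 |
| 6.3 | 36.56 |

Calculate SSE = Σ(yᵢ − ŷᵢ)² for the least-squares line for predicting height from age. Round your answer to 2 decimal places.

87.06

n = 5, Σx = 26.1, Σy = 132.18, Σxy = 703.721, Σx² = 140.67, Σy² = 3624.0134
Sxx = Σx² − (Σx)²/n = 140.67 − 136.242 = 4.428
Sxy = Σxy − (Σx)(Σy)/n = 703.721 − 689.9796 = 13.7414
Syy = Σy² − (Σy)²/n = 3624.0134 − 3494.31048 = 129.70292
b = Sxy/Sxx = 13.7414/4.428 = 3.103297
SSE = Syy − b·Sxy = 129.70292 − 3.103297·13.7414 = 87.059272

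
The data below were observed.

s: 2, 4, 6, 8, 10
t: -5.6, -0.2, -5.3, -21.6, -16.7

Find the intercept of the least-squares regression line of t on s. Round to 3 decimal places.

n = 5, Σx = 30, Σy = -49.4, Σxy = -383.6, Σx² = 220
Sxx = Σx² − (Σx)²/n = 220 − 180 = 40
Sxy = Σxy − (Σx)(Σy)/n = -383.6 − (-296.4) = -87.2
b = Sxy/Sxx = -87.2/40 = -2.18
a = ȳ − b·x̄ = -9.88 − (-2.18)·6 = 3.2

3.200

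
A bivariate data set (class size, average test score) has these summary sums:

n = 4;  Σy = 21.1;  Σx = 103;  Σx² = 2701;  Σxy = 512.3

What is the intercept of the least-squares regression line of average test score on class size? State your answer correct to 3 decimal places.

21.663

Sxx = Σx² − (Σx)²/n = 2701 − 2652.25 = 48.75
Sxy = Σxy − (Σx)(Σy)/n = 512.3 − 543.325 = -31.025
b = Sxy/Sxx = -31.025/48.75 = -0.636410
a = ȳ − b·x̄ = 5.275 − (-0.636410)·25.75 = 21.662564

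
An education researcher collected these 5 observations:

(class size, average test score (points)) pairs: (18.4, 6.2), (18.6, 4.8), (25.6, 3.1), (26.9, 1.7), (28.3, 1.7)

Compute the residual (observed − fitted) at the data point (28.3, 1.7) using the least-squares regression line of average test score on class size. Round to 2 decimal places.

0.10

n = 5, Σx = 117.8, Σy = 17.5, Σxy = 376.56, Σx² = 2864.38
Sxx = Σx² − (Σx)²/n = 2864.38 − 2775.368 = 89.012
Sxy = Σxy − (Σx)(Σy)/n = 376.56 − 412.3 = -35.74
b = Sxy/Sxx = -35.74/89.012 = -0.401519
a = ȳ − b·x̄ = 3.5 − (-0.401519)·23.56 = 12.959785
ŷ(28.3) = 12.959785 + (-0.401519)·28.3 = 1.596800
residual = y − ŷ = 1.7 − 1.596800 = 0.103200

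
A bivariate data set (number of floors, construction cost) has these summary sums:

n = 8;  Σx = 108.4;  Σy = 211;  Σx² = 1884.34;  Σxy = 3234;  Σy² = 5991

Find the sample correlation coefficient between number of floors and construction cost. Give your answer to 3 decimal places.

Sxx = Σx² − (Σx)²/n = 1884.34 − 1468.82 = 415.52
Sxy = Σxy − (Σx)(Σy)/n = 3234 − 2859.05 = 374.95
Syy = Σy² − (Σy)²/n = 5991 − 5565.125 = 425.875
r = Sxy/√(Sxx·Syy) = 374.95/√(176959.58) = 374.95/420.665639 = 0.891325

0.891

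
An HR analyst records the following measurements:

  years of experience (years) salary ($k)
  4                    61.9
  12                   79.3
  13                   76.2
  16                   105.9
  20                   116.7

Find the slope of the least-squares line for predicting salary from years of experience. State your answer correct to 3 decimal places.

3.559

n = 5, Σx = 65, Σy = 440, Σxy = 6218.2, Σx² = 985
Sxx = Σx² − (Σx)²/n = 985 − 845 = 140
Sxy = Σxy − (Σx)(Σy)/n = 6218.2 − 5720 = 498.2
b = Sxy/Sxx = 498.2/140 = 3.558571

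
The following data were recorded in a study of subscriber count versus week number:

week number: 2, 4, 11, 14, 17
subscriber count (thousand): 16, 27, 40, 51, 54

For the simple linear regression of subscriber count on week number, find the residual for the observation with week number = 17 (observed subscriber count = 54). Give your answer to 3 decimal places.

-1.840

n = 5, Σx = 48, Σy = 188, Σxy = 2212, Σx² = 626
Sxx = Σx² − (Σx)²/n = 626 − 460.8 = 165.2
Sxy = Σxy − (Σx)(Σy)/n = 2212 − 1804.8 = 407.2
b = Sxy/Sxx = 407.2/165.2 = 2.464891
a = ȳ − b·x̄ = 37.6 − 2.464891·9.6 = 13.937046
ŷ(17) = 13.937046 + 2.464891·17 = 55.840194
residual = y − ŷ = 54 − 55.840194 = -1.840194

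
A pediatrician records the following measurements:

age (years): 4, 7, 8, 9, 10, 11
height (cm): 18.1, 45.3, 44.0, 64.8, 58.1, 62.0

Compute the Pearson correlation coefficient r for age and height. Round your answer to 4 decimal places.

0.9344

n = 6, Σx = 49, Σy = 292.3, Σxy = 2587.7, Σx² = 431, Σy² = 15734.35
Sxx = Σx² − (Σx)²/n = 431 − 400.166667 = 30.833333
Sxy = Σxy − (Σx)(Σy)/n = 2587.7 − 2387.116667 = 200.583333
Syy = Σy² − (Σy)²/n = 15734.35 − 14239.881667 = 1494.468333
r = Sxy/√(Sxx·Syy) = 200.583333/√(46079.440278) = 200.583333/214.661222 = 0.934418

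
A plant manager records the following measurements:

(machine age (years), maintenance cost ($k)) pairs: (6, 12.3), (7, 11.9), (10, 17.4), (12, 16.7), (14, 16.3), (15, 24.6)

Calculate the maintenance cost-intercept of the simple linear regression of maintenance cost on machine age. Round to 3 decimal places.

n = 6, Σx = 64, Σy = 99.2, Σxy = 1128.7, Σx² = 750
Sxx = Σx² − (Σx)²/n = 750 − 682.666667 = 67.333333
Sxy = Σxy − (Σx)(Σy)/n = 1128.7 − 1058.133333 = 70.566667
b = Sxy/Sxx = 70.566667/67.333333 = 1.048020
a = ȳ − b·x̄ = 16.533333 − 1.048020·10.666667 = 5.354455

5.354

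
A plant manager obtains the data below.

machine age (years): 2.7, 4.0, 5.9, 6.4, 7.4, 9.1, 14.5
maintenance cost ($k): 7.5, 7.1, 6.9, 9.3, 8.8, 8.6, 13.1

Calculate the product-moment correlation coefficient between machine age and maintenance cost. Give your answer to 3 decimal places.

0.902

n = 7, Σx = 50, Σy = 61.3, Σxy = 482.21, Σx² = 446.88, Σy² = 563.77
Sxx = Σx² − (Σx)²/n = 446.88 − 357.142857 = 89.737143
Sxy = Σxy − (Σx)(Σy)/n = 482.21 − 437.857143 = 44.352857
Syy = Σy² − (Σy)²/n = 563.77 − 536.812857 = 26.957143
r = Sxy/√(Sxx·Syy) = 44.352857/√(2419.056980) = 44.352857/49.183910 = 0.901776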